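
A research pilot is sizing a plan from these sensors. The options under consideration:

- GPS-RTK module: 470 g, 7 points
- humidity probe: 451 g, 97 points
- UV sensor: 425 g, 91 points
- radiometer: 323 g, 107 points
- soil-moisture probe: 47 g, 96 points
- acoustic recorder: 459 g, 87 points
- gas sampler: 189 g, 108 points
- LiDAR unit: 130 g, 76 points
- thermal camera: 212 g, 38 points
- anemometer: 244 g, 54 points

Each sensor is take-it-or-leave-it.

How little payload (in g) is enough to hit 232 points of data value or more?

366

Need the lightest bundle worth ≥ 232.
Taking soil-moisture probe + gas sampler + LiDAR unit gives 280 (≥ 232) for 366 g.
No combination under 366 g hits 232.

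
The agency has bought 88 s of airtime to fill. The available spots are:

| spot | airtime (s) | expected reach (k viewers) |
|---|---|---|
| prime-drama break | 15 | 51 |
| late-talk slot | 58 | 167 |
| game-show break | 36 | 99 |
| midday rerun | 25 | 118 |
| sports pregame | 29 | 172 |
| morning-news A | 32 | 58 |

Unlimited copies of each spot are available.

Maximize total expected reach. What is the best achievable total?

516

Ranking by ratio (expected reach/s): sports pregame 5.93, midday rerun 4.72, prime-drama break 3.40.
Taking 3×sports pregame: 87 s used, 516 in expected reach.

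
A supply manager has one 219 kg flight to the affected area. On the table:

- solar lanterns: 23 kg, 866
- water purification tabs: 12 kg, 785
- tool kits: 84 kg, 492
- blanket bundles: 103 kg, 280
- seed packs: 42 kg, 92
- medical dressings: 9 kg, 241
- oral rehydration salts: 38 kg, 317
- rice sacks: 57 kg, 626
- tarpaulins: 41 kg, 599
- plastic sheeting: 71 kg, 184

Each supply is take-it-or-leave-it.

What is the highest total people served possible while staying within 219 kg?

3434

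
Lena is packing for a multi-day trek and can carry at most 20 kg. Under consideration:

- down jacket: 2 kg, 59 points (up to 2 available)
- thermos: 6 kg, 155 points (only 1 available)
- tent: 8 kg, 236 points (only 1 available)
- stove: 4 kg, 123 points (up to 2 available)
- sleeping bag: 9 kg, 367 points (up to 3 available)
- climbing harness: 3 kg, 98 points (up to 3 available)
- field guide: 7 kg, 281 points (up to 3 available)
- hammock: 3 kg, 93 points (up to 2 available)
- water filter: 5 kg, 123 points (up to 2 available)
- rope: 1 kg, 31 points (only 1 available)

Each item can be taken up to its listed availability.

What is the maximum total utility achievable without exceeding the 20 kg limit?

793

The ratio heuristic lands on 2×sleeping bag + rope (765) but leaves 1 kg idle.
The 1 kg tied up in rope is better spent on down jacket — total rises to 793 (20 kg).
Nothing else within 20 kg beats 793.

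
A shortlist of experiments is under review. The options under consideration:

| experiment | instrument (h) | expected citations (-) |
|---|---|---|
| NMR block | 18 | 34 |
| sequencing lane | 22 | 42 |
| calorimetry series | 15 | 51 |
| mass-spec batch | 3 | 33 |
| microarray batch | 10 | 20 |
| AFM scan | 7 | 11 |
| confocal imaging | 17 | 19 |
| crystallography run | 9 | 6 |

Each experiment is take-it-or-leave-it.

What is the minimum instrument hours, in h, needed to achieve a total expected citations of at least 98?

28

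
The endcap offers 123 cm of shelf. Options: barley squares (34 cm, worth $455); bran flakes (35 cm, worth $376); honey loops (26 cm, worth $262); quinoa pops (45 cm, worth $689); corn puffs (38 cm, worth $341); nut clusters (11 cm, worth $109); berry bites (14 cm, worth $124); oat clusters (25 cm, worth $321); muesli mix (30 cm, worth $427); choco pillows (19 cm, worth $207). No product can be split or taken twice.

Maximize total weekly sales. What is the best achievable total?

1695

Greedy by ratio would take barley squares + quinoa pops + nut clusters + muesli mix: 120 cm used, total 1680.
Dropping nut clusters frees 11 cm; slotting in berry bites (14 cm) lifts the total to 1695 at 123 cm.
Nothing else within 123 cm beats 1695.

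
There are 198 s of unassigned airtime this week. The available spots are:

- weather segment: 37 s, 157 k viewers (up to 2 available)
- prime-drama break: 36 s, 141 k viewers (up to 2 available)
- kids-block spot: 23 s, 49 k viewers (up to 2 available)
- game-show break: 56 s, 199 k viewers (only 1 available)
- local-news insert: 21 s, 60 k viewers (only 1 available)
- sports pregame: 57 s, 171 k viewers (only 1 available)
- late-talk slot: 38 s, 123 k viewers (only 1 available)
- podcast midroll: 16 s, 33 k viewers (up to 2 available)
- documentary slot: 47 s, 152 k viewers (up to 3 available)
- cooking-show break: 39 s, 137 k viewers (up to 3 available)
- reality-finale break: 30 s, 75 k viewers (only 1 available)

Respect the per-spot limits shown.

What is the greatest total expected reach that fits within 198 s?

A density-first pass picks 2×weather segment + 2×prime-drama break + cooking-show break — 733 at 185 s.
Replace cooking-show break with documentary slot: the trade gains 15 net, giving 748 at 193 s.
Nothing else within 198 s beats 748.

748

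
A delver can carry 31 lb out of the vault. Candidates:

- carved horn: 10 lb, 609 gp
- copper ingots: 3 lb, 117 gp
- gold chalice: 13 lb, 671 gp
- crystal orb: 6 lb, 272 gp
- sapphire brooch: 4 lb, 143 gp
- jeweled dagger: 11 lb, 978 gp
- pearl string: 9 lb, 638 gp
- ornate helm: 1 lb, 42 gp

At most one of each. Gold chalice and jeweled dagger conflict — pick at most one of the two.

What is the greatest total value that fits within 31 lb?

Best packing: carved horn + jeweled dagger + pearl string + ornate helm — 31 lb, 2267 total.
Nothing else feasible within 31 lb beats 2267.

2267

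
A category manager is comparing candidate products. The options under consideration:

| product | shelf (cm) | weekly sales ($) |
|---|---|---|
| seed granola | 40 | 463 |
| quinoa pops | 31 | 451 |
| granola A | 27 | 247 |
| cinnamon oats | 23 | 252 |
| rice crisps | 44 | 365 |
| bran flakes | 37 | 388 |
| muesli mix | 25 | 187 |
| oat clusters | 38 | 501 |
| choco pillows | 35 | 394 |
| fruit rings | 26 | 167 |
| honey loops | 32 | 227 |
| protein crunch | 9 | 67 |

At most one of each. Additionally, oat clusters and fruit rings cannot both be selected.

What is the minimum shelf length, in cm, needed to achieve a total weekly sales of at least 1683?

Look for the lowest-shelf combination reaching 1683.
quinoa pops + bran flakes + oat clusters + choco pillows: 1734 weekly sales at 141 cm.
Any bundle with less than 141 cm falls short of 1683.

141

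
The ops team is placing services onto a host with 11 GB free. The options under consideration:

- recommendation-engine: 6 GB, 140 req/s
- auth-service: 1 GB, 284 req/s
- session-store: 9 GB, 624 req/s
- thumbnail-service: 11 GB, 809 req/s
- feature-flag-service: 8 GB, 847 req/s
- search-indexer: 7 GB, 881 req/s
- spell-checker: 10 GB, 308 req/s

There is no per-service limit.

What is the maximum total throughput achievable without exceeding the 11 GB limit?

3124

By throughput per GB: auth-service 284.00, search-indexer 125.86, feature-flag-service 105.88 lead.
Taking 11×auth-service: 11 GB used, 3124 in throughput.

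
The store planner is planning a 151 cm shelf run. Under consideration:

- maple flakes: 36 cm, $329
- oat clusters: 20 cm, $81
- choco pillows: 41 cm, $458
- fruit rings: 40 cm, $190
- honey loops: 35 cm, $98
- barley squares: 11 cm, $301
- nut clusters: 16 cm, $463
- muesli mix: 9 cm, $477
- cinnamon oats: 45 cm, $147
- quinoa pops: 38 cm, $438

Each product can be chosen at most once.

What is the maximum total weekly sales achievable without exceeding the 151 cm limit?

2466

Maple flakes + choco pillows + barley squares + nut clusters + muesli mix + quinoa pops uses 151 of the 151 cm and totals 2466.
The closest alternative, choco pillows + honey loops + barley squares + nut clusters + muesli mix + quinoa pops, reaches only 2235.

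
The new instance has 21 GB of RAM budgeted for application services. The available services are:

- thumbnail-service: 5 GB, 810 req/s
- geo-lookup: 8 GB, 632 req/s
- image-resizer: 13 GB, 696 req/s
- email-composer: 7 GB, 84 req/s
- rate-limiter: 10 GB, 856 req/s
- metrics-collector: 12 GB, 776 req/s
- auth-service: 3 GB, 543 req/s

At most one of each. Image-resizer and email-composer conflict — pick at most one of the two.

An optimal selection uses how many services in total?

The maximum throughput within 21 GB is 2209.
One optimal bundle: thumbnail-service + rate-limiter + auth-service (18 GB).
Every optimal selection uses 3 services.

3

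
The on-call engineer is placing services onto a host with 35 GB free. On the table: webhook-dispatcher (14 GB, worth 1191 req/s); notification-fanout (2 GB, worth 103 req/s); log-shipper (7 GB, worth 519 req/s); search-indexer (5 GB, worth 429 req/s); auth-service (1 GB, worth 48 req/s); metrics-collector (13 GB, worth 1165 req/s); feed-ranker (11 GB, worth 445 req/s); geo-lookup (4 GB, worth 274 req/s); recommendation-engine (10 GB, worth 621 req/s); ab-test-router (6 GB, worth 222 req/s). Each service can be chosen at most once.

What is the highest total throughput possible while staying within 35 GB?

Webhook-dispatcher + notification-fanout + search-indexer + auth-service + metrics-collector uses 35 of the 35 GB and totals 2936.
Runner-up webhook-dispatcher + log-shipper + auth-service + metrics-collector tops out at 2923.

2936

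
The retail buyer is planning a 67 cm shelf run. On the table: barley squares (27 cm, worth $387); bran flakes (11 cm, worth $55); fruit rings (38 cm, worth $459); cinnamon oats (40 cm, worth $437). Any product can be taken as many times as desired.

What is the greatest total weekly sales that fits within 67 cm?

Taking the top-ratio products first gives 2×barley squares + bran flakes for 829 (65 cm).
The 38 cm tied up in barley squares and bran flakes is better spent on fruit rings — total rises to 846 (65 cm).
The spare 2 cm is too small for any remaining product, and no exchange beats 846.

846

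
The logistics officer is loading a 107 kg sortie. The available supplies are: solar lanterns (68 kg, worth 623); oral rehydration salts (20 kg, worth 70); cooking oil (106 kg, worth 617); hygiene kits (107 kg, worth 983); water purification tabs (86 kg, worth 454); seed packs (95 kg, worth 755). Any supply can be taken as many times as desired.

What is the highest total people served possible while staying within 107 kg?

983

By people served per kg: hygiene kits 9.19, solar lanterns 9.16, seed packs 7.95, cooking oil 5.82 lead.
Best packing: hygiene kits — 107 kg, 983 total.
Nothing else within 107 kg beats 983.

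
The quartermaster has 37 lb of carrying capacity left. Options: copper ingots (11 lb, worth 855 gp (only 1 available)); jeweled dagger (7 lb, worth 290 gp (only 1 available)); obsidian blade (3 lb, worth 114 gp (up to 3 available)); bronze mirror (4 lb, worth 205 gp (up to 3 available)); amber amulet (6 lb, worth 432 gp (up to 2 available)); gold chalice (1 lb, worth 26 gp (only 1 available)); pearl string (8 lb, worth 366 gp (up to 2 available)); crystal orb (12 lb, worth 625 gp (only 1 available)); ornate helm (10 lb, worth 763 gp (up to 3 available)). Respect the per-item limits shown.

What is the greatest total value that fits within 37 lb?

Density check — copper ingots 77.73, ornate helm 76.30, amber amulet 72.00 are the best per lb.
The ratio ordering already packs tightly: copper ingots + amber amulet + 2×ornate helm, 37 lb, 2813.

2813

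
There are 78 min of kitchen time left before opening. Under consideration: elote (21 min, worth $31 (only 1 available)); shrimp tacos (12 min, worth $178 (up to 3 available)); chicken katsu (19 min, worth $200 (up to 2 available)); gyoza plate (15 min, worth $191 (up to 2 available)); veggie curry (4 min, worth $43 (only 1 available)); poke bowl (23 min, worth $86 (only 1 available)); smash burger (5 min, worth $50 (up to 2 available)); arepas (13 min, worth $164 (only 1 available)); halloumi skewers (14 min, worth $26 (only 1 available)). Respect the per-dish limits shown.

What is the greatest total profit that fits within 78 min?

1032

Greedy by ratio would take 3×shrimp tacos + 2×gyoza plate + veggie curry + smash burger: 75 min used, total 1009.
The 15 min tied up in gyoza plate is better spent on smash burger + arepas — total rises to 1032 (78 min).
That's the maximum — no swap from here does better than 1032.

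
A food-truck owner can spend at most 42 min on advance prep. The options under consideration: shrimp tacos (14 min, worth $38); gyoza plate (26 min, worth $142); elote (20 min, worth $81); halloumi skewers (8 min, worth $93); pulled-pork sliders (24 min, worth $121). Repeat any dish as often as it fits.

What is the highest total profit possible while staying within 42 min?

5×halloumi skewers uses 40 of the 42 min and totals 465.

465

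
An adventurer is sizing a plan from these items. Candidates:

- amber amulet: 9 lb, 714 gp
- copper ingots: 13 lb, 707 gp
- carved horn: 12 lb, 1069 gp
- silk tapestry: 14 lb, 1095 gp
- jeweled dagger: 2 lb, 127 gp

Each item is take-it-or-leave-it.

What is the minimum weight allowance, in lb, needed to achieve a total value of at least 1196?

Minimise lb subject to total value ≥ 1196.
Taking carved horn + jeweled dagger gives 1196 (≥ 1196) for 14 lb.
Below 14 lb the best achievable stays under 1196.

14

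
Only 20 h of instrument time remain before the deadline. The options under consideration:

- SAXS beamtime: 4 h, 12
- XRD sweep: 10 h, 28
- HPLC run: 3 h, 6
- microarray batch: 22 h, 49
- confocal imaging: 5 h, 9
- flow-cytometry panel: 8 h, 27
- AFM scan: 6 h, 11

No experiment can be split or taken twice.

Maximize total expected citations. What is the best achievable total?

55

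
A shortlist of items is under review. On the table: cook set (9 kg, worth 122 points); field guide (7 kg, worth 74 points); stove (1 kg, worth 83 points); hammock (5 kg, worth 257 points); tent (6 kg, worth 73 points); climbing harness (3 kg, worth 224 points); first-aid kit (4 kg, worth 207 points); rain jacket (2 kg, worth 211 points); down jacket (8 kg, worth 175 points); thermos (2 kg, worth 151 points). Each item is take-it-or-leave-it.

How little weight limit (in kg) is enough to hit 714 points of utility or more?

10

Minimise kg subject to total utility ≥ 714.
stove + climbing harness + first-aid kit + rain jacket: 725 utility at 10 kg.
No combination under 10 kg hits 714.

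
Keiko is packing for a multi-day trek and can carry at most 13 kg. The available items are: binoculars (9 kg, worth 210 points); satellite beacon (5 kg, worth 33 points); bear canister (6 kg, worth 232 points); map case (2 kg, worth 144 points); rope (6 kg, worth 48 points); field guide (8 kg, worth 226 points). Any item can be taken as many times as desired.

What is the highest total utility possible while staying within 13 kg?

864

The ratio ordering already packs tightly: 6×map case, 12 kg, 864.
That's the maximum — no swap from here does better than 864.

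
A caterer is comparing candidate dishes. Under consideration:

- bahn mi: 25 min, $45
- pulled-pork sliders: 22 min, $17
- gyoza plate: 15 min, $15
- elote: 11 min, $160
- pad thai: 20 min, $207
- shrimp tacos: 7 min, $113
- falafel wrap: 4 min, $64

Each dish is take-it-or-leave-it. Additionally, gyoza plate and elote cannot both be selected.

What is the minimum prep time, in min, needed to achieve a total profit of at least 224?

Need the lightest bundle worth ≥ 224.
Taking elote + falafel wrap gives 224 (≥ 224) for 15 min.
No combination under 15 min hits 224.

15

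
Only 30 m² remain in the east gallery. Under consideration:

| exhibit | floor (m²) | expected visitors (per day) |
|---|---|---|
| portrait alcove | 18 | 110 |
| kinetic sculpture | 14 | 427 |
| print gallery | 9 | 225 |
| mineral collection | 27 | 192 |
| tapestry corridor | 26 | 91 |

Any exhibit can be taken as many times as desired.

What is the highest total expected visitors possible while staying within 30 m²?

The ratio ordering already packs tightly: 2×kinetic sculpture, 28 m², 854.

854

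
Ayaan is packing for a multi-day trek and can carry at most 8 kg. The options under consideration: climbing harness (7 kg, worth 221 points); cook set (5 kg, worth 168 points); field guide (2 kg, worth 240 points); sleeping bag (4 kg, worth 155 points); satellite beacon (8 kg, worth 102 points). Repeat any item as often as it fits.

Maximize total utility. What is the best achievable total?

960

Density check — field guide 120.00, sleeping bag 38.75, cook set 33.60 are the best per kg.
Taking 4×field guide: 8 kg used, 960 in utility.
No other feasible combination exceeds 960.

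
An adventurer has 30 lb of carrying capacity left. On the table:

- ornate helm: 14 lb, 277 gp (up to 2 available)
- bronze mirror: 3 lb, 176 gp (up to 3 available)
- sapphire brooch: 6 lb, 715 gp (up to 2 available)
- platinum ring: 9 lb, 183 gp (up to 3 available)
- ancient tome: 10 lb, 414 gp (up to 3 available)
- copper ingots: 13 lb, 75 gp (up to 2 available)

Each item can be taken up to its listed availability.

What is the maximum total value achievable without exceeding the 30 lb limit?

2196

Taking the top-ratio items first gives 3×bronze mirror + 2×sapphire brooch + platinum ring for 2141 (30 lb).
Dropping bronze mirror and platinum ring frees 12 lb; slotting in ancient tome (10 lb) lifts the total to 2196 at 28 lb.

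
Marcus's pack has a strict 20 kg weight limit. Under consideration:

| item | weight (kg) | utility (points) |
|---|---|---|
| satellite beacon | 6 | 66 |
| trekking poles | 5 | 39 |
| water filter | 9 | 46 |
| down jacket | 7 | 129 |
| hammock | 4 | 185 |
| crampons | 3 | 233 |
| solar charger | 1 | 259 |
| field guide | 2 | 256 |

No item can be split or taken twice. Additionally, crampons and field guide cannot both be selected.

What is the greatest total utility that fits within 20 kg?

895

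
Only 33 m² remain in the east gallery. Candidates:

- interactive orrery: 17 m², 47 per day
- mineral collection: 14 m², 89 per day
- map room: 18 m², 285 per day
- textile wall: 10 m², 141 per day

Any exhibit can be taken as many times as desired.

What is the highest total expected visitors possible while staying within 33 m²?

426

By expected visitors per m²: map room 15.83, textile wall 14.10, mineral collection 6.36, interactive orrery 2.76 lead.
Taking map room + textile wall: 28 m² used, 426 in expected visitors.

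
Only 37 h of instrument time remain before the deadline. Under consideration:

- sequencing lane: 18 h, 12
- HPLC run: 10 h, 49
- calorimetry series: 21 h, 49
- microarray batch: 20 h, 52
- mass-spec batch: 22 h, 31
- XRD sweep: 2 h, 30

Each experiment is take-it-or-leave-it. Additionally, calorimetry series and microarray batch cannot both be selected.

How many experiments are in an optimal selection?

3

Optimal total is 131.
One optimal bundle: HPLC run + microarray batch + XRD sweep (32 h).
All optima have 3 experiments.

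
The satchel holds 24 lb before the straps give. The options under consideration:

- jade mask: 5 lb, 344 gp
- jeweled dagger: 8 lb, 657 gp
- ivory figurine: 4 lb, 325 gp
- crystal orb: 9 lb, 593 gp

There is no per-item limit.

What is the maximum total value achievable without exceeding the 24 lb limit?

The ratio ordering already packs tightly: 3×jeweled dagger, 24 lb, 1971.
That's the maximum — no swap from here does better than 1971.

1971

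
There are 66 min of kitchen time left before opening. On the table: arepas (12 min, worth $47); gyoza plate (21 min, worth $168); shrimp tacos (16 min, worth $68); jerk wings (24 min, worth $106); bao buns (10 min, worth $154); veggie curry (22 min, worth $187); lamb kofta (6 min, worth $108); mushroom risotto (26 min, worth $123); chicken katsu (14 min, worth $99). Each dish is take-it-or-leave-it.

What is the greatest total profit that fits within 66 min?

Density check — lamb kofta 18.00, bao buns 15.40, veggie curry 8.50, gyoza plate 8.00 are the best per min.
Taking gyoza plate + bao buns + veggie curry + lamb kofta: 59 min used, 617 in profit.

617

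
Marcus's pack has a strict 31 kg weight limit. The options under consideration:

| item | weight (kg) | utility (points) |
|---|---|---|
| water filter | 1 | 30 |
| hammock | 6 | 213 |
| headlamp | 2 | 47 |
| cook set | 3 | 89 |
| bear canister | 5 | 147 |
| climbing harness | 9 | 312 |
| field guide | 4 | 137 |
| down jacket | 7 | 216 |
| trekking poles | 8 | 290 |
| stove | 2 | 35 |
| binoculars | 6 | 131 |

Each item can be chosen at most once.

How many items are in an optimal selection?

6

Best achievable utility is 1071.
water filter + hammock + cook set + climbing harness + field guide + trekking poles hits 1071 at 31 kg.
All optima have 6 items.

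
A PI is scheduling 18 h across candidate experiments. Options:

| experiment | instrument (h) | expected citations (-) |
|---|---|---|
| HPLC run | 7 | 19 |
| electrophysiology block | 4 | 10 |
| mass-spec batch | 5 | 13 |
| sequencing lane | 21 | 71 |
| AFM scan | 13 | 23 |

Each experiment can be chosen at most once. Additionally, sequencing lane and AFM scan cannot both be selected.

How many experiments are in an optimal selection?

3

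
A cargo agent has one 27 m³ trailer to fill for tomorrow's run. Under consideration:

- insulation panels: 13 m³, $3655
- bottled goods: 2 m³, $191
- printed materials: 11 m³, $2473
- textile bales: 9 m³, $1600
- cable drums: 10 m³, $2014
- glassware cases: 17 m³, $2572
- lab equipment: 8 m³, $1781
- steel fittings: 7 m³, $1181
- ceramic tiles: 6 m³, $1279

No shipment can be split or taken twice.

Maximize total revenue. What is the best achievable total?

Taking the top-ratio shipments first gives insulation panels + bottled goods + printed materials for 6319 (26 m³).
Dropping bottled goods and printed materials frees 13 m³; slotting in lab equipment + ceramic tiles (14 m³) lifts the total to 6715 at 27 m³.

6715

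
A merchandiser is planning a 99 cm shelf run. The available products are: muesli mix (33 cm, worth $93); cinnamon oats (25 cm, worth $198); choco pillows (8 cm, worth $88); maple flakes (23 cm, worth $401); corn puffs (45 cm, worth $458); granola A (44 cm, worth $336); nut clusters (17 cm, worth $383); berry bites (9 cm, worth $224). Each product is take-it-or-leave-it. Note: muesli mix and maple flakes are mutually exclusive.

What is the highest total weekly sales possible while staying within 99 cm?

1466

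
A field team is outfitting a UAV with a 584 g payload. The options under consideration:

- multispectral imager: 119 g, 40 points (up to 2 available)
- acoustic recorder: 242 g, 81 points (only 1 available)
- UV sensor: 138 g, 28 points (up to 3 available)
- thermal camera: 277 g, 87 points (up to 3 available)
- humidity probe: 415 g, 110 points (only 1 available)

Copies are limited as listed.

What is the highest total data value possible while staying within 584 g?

Density check — multispectral imager 0.34, acoustic recorder 0.33, thermal camera 0.31 are the best per g.
Greedy by ratio would take 2×multispectral imager + acoustic recorder: 480 g used, total 161.
The 480 g tied up in 2×multispectral imager and acoustic recorder is better spent on 2×thermal camera — total rises to 174 (554 g).

174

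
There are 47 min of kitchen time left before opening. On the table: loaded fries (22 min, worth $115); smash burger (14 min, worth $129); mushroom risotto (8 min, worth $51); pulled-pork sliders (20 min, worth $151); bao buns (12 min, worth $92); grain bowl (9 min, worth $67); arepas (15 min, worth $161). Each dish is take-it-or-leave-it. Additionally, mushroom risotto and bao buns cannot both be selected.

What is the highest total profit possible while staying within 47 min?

408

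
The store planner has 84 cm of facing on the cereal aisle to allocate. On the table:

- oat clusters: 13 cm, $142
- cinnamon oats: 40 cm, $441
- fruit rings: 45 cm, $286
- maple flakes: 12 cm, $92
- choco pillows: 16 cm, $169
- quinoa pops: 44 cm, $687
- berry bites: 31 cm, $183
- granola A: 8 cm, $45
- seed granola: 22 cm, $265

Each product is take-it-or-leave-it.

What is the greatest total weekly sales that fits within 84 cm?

1128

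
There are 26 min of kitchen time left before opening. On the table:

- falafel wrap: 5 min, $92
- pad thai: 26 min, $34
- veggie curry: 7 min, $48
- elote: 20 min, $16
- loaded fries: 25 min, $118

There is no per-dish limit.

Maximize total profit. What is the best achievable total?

460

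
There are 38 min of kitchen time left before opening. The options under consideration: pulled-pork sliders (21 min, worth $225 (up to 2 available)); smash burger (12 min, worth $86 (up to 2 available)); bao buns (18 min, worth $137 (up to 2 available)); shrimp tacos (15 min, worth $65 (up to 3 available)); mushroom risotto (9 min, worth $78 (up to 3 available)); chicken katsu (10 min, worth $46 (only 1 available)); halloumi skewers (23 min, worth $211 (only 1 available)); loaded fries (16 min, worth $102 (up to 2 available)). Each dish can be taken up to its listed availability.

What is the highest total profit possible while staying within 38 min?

By profit per min: pulled-pork sliders 10.71, halloumi skewers 9.17, mushroom risotto 8.67, bao buns 7.61 lead.
Filling by ratio: pulled-pork sliders + mushroom risotto for 303, with 8 min left unused.
Dropping mushroom risotto frees 9 min; slotting in loaded fries (16 min) lifts the total to 327 at 37 min.
No other feasible combination exceeds 327.

327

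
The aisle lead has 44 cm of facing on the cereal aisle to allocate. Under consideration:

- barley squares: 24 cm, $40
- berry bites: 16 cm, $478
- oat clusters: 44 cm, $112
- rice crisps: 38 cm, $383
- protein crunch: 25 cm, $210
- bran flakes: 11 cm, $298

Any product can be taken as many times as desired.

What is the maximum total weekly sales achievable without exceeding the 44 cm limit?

Best packing: 2×berry bites + bran flakes — 43 cm, 1254 total.
Nothing else within 44 cm beats 1254.

1254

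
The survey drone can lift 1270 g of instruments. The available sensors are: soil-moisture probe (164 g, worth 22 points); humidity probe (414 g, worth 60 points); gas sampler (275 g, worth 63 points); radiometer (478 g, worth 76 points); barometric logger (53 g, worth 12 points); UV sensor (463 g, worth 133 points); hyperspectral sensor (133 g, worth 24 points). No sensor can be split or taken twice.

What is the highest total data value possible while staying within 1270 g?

284

By data value per g: UV sensor 0.29, gas sampler 0.23, barometric logger 0.23, hyperspectral sensor 0.18 lead.
A density-first pass picks soil-moisture probe + gas sampler + barometric logger + UV sensor + hyperspectral sensor — 254 at 1088 g.
The 297 g tied up in soil-moisture probe and hyperspectral sensor is better spent on radiometer — total rises to 284 (1269 g).
Next best is gas sampler + radiometer + UV sensor at 272 (1216 g) — short by 12.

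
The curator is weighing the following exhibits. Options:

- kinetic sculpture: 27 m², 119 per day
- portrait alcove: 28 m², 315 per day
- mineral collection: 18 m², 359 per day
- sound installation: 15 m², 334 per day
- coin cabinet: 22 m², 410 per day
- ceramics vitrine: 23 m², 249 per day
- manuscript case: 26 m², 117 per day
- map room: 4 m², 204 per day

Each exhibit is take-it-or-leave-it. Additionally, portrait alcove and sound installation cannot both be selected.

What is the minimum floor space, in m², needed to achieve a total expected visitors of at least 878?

Minimise m² subject to total expected visitors ≥ 878.
mineral collection + sound installation + map room: 897 expected visitors at 37 m².
Any bundle with less than 37 m² falls short of 878.

37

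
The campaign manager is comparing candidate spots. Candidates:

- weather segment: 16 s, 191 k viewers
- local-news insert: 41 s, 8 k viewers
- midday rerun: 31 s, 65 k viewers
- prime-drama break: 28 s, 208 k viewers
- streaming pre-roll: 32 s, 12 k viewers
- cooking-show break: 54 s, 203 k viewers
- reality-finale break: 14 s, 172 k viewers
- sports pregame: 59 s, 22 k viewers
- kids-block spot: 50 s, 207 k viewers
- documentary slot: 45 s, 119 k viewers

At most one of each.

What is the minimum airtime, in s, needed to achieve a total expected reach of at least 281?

Minimise s subject to total expected reach ≥ 281.
Taking weather segment + reality-finale break gives 363 (≥ 281) for 30 s.
Any bundle with less than 30 s falls short of 281.

30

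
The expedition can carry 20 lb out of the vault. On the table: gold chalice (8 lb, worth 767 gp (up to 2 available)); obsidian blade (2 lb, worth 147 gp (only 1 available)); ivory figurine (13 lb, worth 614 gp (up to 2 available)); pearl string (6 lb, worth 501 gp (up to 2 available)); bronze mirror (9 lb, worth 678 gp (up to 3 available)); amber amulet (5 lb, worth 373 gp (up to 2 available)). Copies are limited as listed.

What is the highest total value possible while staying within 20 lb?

1769

Density check — gold chalice 95.88, pearl string 83.50, bronze mirror 75.33 are the best per lb.
Taking the top-ratio items first gives 2×gold chalice + obsidian blade for 1681 (18 lb).
Dropping gold chalice and obsidian blade frees 10 lb; slotting in 2×pearl string (12 lb) lifts the total to 1769 at 20 lb.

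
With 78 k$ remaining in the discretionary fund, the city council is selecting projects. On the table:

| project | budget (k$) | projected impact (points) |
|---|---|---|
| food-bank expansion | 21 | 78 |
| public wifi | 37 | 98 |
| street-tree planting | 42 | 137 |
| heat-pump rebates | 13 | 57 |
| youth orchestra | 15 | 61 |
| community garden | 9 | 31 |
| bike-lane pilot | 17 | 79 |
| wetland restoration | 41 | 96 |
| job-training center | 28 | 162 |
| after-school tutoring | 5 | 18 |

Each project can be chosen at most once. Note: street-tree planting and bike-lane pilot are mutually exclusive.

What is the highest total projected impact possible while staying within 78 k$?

Density check — job-training center 5.79, bike-lane pilot 4.65, heat-pump rebates 4.38, youth orchestra 4.07 are the best per k$.
Best packing: heat-pump rebates + youth orchestra + bike-lane pilot + job-training center + after-school tutoring — 78 k$, 377 total.
The closest alternative, heat-pump rebates + youth orchestra + bike-lane pilot + job-training center, reaches only 359.

377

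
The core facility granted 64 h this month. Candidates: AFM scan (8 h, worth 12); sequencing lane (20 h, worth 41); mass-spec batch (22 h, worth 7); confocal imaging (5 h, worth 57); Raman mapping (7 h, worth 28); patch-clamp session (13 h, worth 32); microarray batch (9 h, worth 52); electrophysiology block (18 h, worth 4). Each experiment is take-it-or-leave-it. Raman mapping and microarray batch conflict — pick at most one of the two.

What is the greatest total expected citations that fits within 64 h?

Density check — confocal imaging 11.40, microarray batch 5.78, Raman mapping 4.00, patch-clamp session 2.46 are the best per h.
Best packing: AFM scan + sequencing lane + confocal imaging + patch-clamp session + microarray batch — 55 h, 194 total.
Nothing else feasible within 64 h beats 194.

194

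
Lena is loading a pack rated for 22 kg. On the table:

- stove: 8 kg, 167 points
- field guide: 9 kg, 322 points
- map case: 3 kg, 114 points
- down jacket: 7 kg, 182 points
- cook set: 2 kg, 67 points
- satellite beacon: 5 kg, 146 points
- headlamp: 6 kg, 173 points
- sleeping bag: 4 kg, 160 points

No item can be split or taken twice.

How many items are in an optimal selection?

4

Optimal total is 769.
One optimal bundle: field guide + map case + headlamp + sleeping bag (22 kg).
All optima have 4 items.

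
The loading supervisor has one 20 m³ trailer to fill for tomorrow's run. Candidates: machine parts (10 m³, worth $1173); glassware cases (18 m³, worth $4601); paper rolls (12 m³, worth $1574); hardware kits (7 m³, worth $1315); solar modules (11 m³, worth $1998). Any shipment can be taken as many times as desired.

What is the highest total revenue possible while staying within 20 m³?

4601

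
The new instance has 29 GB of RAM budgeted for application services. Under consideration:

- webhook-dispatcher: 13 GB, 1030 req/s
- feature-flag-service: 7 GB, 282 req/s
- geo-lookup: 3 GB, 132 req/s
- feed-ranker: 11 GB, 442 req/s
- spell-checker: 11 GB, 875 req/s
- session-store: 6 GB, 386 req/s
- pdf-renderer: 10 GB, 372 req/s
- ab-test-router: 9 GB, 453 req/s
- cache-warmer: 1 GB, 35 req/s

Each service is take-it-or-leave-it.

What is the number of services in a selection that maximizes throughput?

The maximum throughput within 29 GB is 2072.
webhook-dispatcher + geo-lookup + spell-checker + cache-warmer hits 2072 at 28 GB.
All optima have 4 services.

4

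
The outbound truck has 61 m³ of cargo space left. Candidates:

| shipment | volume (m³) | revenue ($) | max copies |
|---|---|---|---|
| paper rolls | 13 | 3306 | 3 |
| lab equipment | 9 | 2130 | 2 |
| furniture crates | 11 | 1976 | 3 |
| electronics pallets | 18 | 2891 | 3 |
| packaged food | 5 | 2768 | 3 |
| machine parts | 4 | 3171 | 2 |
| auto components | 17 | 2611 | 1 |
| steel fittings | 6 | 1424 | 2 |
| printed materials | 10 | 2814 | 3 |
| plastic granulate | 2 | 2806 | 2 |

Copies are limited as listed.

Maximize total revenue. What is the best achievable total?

Density check — plastic granulate 1403.00, machine parts 792.75, packaged food 553.60 are the best per m³.
A density-first pass picks 3×packaged food + 2×machine parts + 3×printed materials + 2×plastic granulate — 28700 at 57 m³.
Dropping printed materials frees 10 m³; slotting in paper rolls (13 m³) lifts the total to 29192 at 60 m³.

29192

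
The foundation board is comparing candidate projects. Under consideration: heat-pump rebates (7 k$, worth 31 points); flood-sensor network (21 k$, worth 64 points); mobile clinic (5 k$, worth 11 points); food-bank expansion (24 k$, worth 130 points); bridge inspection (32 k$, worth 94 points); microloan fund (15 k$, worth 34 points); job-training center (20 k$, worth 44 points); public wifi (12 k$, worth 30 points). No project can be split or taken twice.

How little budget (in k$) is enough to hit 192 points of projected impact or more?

45

Look for the lowest-budget combination reaching 192.
flood-sensor network + food-bank expansion: 194 projected impact at 45 k$.
No combination under 45 k$ hits 192.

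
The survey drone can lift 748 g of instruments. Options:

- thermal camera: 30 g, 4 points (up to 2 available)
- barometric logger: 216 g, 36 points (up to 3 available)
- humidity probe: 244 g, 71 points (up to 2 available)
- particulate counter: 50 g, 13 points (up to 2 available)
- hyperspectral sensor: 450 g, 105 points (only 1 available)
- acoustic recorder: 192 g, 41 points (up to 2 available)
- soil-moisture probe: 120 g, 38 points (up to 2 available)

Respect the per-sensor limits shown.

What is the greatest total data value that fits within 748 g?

The ratio ordering already packs tightly: 2×humidity probe + 2×soil-moisture probe, 728 g, 218.

218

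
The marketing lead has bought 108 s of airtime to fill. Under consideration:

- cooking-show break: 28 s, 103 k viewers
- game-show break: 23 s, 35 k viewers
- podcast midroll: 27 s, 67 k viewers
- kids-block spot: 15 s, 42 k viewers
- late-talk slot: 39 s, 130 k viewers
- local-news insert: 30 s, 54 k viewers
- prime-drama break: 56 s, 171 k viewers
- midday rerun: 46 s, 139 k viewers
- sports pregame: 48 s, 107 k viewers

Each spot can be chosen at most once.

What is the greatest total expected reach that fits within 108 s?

Filling by ratio: cooking-show break + game-show break + kids-block spot + late-talk slot for 310, with 3 s left unused.
Replace game-show break and late-talk slot with prime-drama break: the trade gains 6 net, giving 316 at 99 s.
Next best is kids-block spot + late-talk slot + midday rerun at 311 (100 s) — short by 5.

316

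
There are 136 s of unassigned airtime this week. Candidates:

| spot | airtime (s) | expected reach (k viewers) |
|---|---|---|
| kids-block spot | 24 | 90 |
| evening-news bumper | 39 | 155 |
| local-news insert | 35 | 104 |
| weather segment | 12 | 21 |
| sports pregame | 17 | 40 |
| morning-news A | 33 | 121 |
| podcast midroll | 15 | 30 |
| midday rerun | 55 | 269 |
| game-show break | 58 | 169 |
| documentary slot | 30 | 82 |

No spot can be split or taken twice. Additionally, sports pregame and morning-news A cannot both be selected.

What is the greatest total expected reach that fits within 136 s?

The ratio ordering already packs tightly: kids-block spot + evening-news bumper + sports pregame + midday rerun, 135 s, 554.
The closest alternative, evening-news bumper + morning-news A + midday rerun, reaches only 545.

554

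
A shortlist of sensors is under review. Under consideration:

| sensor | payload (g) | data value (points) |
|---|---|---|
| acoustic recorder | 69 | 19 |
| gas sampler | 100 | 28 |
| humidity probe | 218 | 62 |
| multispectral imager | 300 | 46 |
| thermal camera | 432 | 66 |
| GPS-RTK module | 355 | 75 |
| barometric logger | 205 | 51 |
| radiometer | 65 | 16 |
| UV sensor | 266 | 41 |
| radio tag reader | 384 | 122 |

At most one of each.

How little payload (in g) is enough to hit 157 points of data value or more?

Minimise g subject to total data value ≥ 157.
acoustic recorder + radiometer + radio tag reader reaches 157 using 518 g.
Any bundle with less than 518 g falls short of 157.

518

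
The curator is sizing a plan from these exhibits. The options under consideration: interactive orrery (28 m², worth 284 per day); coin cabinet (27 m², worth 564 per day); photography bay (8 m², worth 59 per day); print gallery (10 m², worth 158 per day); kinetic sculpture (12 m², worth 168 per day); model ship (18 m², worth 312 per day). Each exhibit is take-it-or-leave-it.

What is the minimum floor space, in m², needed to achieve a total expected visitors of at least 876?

Minimise m² subject to total expected visitors ≥ 876.
Taking coin cabinet + model ship gives 876 (≥ 876) for 45 m².
Below 45 m² the best achievable stays under 876.

45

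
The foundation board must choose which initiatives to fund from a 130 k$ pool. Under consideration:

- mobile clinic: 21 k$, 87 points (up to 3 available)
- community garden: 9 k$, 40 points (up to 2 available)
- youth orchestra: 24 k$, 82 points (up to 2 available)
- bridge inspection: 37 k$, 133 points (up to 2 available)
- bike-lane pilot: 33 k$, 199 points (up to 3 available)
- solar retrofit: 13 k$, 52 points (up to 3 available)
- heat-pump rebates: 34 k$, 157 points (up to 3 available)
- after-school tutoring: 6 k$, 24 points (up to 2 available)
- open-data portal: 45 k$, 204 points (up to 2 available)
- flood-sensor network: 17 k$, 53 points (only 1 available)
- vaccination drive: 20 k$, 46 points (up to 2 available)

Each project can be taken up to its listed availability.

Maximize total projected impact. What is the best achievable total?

729

Ranking by ratio (projected impact/k$): bike-lane pilot 6.03, heat-pump rebates 4.62, open-data portal 4.53, community garden 4.44.
The ratio ordering already packs tightly: 2×community garden + 3×bike-lane pilot + solar retrofit, 130 k$, 729.
Nothing else within 130 k$ beats 729.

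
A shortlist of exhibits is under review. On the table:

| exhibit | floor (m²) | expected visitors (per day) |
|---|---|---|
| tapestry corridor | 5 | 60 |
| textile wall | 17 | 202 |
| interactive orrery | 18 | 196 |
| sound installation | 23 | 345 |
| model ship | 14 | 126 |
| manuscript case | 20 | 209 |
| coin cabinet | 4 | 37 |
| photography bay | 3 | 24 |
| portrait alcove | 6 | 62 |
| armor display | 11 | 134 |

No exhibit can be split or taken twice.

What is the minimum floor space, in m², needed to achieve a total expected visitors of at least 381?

Minimise m² subject to total expected visitors ≥ 381.
sound installation + coin cabinet reaches 382 using 27 m².
Any bundle with less than 27 m² falls short of 381.

27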